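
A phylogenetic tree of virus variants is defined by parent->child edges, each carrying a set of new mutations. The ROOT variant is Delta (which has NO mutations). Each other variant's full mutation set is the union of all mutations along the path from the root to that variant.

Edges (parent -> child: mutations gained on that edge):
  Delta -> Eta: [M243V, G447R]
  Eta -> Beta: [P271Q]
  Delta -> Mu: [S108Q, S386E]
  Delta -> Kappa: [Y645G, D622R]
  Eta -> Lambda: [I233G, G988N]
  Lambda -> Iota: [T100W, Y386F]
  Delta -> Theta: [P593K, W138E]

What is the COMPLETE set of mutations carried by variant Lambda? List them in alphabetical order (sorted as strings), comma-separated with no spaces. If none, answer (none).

Answer: G447R,G988N,I233G,M243V

Derivation:
At Delta: gained [] -> total []
At Eta: gained ['M243V', 'G447R'] -> total ['G447R', 'M243V']
At Lambda: gained ['I233G', 'G988N'] -> total ['G447R', 'G988N', 'I233G', 'M243V']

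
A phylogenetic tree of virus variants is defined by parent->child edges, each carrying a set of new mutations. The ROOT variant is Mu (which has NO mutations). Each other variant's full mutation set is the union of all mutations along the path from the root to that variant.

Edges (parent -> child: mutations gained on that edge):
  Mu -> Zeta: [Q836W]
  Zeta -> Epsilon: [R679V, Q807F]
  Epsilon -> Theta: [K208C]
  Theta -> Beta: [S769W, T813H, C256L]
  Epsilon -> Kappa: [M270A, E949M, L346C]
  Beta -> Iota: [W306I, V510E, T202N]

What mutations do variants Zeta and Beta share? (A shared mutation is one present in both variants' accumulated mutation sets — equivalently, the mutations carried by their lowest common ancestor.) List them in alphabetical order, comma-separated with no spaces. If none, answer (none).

Accumulating mutations along path to Zeta:
  At Mu: gained [] -> total []
  At Zeta: gained ['Q836W'] -> total ['Q836W']
Mutations(Zeta) = ['Q836W']
Accumulating mutations along path to Beta:
  At Mu: gained [] -> total []
  At Zeta: gained ['Q836W'] -> total ['Q836W']
  At Epsilon: gained ['R679V', 'Q807F'] -> total ['Q807F', 'Q836W', 'R679V']
  At Theta: gained ['K208C'] -> total ['K208C', 'Q807F', 'Q836W', 'R679V']
  At Beta: gained ['S769W', 'T813H', 'C256L'] -> total ['C256L', 'K208C', 'Q807F', 'Q836W', 'R679V', 'S769W', 'T813H']
Mutations(Beta) = ['C256L', 'K208C', 'Q807F', 'Q836W', 'R679V', 'S769W', 'T813H']
Intersection: ['Q836W'] ∩ ['C256L', 'K208C', 'Q807F', 'Q836W', 'R679V', 'S769W', 'T813H'] = ['Q836W']

Answer: Q836W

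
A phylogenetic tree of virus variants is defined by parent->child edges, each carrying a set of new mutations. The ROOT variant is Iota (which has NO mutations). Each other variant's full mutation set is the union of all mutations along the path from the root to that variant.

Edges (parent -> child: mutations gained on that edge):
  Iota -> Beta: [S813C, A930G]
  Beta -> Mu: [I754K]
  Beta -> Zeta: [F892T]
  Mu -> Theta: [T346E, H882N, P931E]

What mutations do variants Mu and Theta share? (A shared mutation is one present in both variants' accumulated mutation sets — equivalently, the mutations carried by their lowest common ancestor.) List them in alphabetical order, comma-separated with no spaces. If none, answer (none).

Accumulating mutations along path to Mu:
  At Iota: gained [] -> total []
  At Beta: gained ['S813C', 'A930G'] -> total ['A930G', 'S813C']
  At Mu: gained ['I754K'] -> total ['A930G', 'I754K', 'S813C']
Mutations(Mu) = ['A930G', 'I754K', 'S813C']
Accumulating mutations along path to Theta:
  At Iota: gained [] -> total []
  At Beta: gained ['S813C', 'A930G'] -> total ['A930G', 'S813C']
  At Mu: gained ['I754K'] -> total ['A930G', 'I754K', 'S813C']
  At Theta: gained ['T346E', 'H882N', 'P931E'] -> total ['A930G', 'H882N', 'I754K', 'P931E', 'S813C', 'T346E']
Mutations(Theta) = ['A930G', 'H882N', 'I754K', 'P931E', 'S813C', 'T346E']
Intersection: ['A930G', 'I754K', 'S813C'] ∩ ['A930G', 'H882N', 'I754K', 'P931E', 'S813C', 'T346E'] = ['A930G', 'I754K', 'S813C']

Answer: A930G,I754K,S813C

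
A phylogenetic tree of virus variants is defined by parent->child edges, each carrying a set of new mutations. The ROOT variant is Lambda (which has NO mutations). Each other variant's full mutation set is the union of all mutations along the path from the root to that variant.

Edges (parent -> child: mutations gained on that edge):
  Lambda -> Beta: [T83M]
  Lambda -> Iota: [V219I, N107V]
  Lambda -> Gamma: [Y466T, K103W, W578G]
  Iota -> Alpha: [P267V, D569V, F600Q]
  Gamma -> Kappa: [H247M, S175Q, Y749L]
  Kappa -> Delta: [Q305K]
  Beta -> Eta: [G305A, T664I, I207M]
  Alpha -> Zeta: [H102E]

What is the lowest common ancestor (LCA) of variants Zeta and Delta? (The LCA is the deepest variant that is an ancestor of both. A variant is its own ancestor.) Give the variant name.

Path from root to Zeta: Lambda -> Iota -> Alpha -> Zeta
  ancestors of Zeta: {Lambda, Iota, Alpha, Zeta}
Path from root to Delta: Lambda -> Gamma -> Kappa -> Delta
  ancestors of Delta: {Lambda, Gamma, Kappa, Delta}
Common ancestors: {Lambda}
Walk up from Delta: Delta (not in ancestors of Zeta), Kappa (not in ancestors of Zeta), Gamma (not in ancestors of Zeta), Lambda (in ancestors of Zeta)
Deepest common ancestor (LCA) = Lambda

Answer: Lambda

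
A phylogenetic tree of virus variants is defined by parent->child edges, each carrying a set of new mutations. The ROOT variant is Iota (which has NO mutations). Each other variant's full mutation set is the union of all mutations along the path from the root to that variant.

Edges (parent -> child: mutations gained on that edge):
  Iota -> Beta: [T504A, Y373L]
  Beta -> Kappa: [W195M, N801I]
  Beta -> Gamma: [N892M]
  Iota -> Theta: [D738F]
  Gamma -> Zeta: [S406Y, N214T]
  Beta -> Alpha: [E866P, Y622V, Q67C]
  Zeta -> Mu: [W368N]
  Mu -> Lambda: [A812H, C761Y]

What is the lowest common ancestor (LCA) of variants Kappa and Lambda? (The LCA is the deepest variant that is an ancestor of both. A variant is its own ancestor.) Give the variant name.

Answer: Beta

Derivation:
Path from root to Kappa: Iota -> Beta -> Kappa
  ancestors of Kappa: {Iota, Beta, Kappa}
Path from root to Lambda: Iota -> Beta -> Gamma -> Zeta -> Mu -> Lambda
  ancestors of Lambda: {Iota, Beta, Gamma, Zeta, Mu, Lambda}
Common ancestors: {Iota, Beta}
Walk up from Lambda: Lambda (not in ancestors of Kappa), Mu (not in ancestors of Kappa), Zeta (not in ancestors of Kappa), Gamma (not in ancestors of Kappa), Beta (in ancestors of Kappa), Iota (in ancestors of Kappa)
Deepest common ancestor (LCA) = Beta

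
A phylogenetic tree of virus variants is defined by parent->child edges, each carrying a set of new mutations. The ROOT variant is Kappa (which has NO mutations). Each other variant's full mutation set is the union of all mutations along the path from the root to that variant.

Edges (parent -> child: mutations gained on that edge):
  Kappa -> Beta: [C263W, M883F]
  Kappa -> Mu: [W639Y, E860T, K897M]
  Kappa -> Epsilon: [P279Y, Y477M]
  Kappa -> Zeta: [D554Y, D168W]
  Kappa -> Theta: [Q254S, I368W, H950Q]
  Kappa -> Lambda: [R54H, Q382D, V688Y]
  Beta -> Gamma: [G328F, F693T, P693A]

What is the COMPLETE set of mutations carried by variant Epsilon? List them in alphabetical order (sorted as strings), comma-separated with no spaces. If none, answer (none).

At Kappa: gained [] -> total []
At Epsilon: gained ['P279Y', 'Y477M'] -> total ['P279Y', 'Y477M']

Answer: P279Y,Y477M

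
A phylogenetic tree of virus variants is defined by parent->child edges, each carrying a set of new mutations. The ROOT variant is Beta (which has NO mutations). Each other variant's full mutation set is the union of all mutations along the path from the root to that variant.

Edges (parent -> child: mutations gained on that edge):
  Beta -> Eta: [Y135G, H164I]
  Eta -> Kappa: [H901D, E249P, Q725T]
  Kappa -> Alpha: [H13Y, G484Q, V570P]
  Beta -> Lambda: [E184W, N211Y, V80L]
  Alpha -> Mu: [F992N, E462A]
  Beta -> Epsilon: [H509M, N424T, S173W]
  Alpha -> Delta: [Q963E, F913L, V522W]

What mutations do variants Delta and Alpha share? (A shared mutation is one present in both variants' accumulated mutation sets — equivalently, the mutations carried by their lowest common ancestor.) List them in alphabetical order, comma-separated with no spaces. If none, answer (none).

Answer: E249P,G484Q,H13Y,H164I,H901D,Q725T,V570P,Y135G

Derivation:
Accumulating mutations along path to Delta:
  At Beta: gained [] -> total []
  At Eta: gained ['Y135G', 'H164I'] -> total ['H164I', 'Y135G']
  At Kappa: gained ['H901D', 'E249P', 'Q725T'] -> total ['E249P', 'H164I', 'H901D', 'Q725T', 'Y135G']
  At Alpha: gained ['H13Y', 'G484Q', 'V570P'] -> total ['E249P', 'G484Q', 'H13Y', 'H164I', 'H901D', 'Q725T', 'V570P', 'Y135G']
  At Delta: gained ['Q963E', 'F913L', 'V522W'] -> total ['E249P', 'F913L', 'G484Q', 'H13Y', 'H164I', 'H901D', 'Q725T', 'Q963E', 'V522W', 'V570P', 'Y135G']
Mutations(Delta) = ['E249P', 'F913L', 'G484Q', 'H13Y', 'H164I', 'H901D', 'Q725T', 'Q963E', 'V522W', 'V570P', 'Y135G']
Accumulating mutations along path to Alpha:
  At Beta: gained [] -> total []
  At Eta: gained ['Y135G', 'H164I'] -> total ['H164I', 'Y135G']
  At Kappa: gained ['H901D', 'E249P', 'Q725T'] -> total ['E249P', 'H164I', 'H901D', 'Q725T', 'Y135G']
  At Alpha: gained ['H13Y', 'G484Q', 'V570P'] -> total ['E249P', 'G484Q', 'H13Y', 'H164I', 'H901D', 'Q725T', 'V570P', 'Y135G']
Mutations(Alpha) = ['E249P', 'G484Q', 'H13Y', 'H164I', 'H901D', 'Q725T', 'V570P', 'Y135G']
Intersection: ['E249P', 'F913L', 'G484Q', 'H13Y', 'H164I', 'H901D', 'Q725T', 'Q963E', 'V522W', 'V570P', 'Y135G'] ∩ ['E249P', 'G484Q', 'H13Y', 'H164I', 'H901D', 'Q725T', 'V570P', 'Y135G'] = ['E249P', 'G484Q', 'H13Y', 'H164I', 'H901D', 'Q725T', 'V570P', 'Y135G']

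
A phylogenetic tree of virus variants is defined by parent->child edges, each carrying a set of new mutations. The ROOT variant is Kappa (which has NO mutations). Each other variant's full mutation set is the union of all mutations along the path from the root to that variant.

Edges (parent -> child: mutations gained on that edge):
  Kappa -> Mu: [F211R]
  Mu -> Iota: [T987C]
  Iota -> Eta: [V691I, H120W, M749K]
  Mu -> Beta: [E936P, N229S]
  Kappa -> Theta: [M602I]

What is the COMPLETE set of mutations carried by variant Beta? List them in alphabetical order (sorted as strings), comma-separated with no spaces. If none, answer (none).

Answer: E936P,F211R,N229S

Derivation:
At Kappa: gained [] -> total []
At Mu: gained ['F211R'] -> total ['F211R']
At Beta: gained ['E936P', 'N229S'] -> total ['E936P', 'F211R', 'N229S']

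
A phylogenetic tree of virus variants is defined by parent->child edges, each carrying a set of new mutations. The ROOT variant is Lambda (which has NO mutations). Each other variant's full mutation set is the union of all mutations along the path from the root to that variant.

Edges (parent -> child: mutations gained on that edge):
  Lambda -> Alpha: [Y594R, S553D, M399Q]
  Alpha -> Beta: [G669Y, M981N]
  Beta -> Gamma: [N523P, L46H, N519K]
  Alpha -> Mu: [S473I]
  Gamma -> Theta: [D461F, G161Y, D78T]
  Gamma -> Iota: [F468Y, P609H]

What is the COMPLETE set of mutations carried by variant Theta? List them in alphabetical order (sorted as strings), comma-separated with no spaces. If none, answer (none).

At Lambda: gained [] -> total []
At Alpha: gained ['Y594R', 'S553D', 'M399Q'] -> total ['M399Q', 'S553D', 'Y594R']
At Beta: gained ['G669Y', 'M981N'] -> total ['G669Y', 'M399Q', 'M981N', 'S553D', 'Y594R']
At Gamma: gained ['N523P', 'L46H', 'N519K'] -> total ['G669Y', 'L46H', 'M399Q', 'M981N', 'N519K', 'N523P', 'S553D', 'Y594R']
At Theta: gained ['D461F', 'G161Y', 'D78T'] -> total ['D461F', 'D78T', 'G161Y', 'G669Y', 'L46H', 'M399Q', 'M981N', 'N519K', 'N523P', 'S553D', 'Y594R']

Answer: D461F,D78T,G161Y,G669Y,L46H,M399Q,M981N,N519K,N523P,S553D,Y594R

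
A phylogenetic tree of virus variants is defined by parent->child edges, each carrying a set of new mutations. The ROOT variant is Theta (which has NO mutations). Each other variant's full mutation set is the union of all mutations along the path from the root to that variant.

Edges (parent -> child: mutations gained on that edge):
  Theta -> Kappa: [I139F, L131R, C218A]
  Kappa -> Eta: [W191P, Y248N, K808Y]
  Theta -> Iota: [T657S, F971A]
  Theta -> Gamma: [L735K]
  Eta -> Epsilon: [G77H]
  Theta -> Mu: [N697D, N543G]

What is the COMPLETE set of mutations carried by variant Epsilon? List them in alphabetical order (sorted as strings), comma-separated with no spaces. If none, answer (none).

At Theta: gained [] -> total []
At Kappa: gained ['I139F', 'L131R', 'C218A'] -> total ['C218A', 'I139F', 'L131R']
At Eta: gained ['W191P', 'Y248N', 'K808Y'] -> total ['C218A', 'I139F', 'K808Y', 'L131R', 'W191P', 'Y248N']
At Epsilon: gained ['G77H'] -> total ['C218A', 'G77H', 'I139F', 'K808Y', 'L131R', 'W191P', 'Y248N']

Answer: C218A,G77H,I139F,K808Y,L131R,W191P,Y248N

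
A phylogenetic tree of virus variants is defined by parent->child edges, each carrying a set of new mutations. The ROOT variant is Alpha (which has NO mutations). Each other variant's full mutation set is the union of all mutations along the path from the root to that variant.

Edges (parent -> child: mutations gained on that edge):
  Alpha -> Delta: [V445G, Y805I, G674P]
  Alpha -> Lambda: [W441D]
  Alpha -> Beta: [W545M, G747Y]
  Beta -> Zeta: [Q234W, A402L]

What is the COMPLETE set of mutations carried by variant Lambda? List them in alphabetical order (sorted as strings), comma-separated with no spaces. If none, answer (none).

At Alpha: gained [] -> total []
At Lambda: gained ['W441D'] -> total ['W441D']

Answer: W441D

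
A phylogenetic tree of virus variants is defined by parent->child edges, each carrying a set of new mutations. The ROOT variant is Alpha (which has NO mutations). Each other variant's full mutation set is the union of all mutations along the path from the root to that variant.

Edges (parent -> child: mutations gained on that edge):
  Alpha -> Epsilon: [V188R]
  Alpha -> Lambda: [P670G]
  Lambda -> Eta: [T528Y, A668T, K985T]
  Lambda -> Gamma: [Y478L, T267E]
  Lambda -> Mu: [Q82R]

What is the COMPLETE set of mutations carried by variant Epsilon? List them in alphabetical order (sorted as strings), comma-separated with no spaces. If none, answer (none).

Answer: V188R

Derivation:
At Alpha: gained [] -> total []
At Epsilon: gained ['V188R'] -> total ['V188R']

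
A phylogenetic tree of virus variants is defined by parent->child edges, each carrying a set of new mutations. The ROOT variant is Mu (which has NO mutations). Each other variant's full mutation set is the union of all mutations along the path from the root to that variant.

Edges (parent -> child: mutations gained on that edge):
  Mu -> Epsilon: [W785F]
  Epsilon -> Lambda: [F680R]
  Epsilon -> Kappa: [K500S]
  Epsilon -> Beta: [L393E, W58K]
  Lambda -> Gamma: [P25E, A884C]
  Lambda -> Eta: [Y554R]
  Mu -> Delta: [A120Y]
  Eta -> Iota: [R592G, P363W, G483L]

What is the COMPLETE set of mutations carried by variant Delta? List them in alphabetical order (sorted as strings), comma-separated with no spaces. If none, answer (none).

Answer: A120Y

Derivation:
At Mu: gained [] -> total []
At Delta: gained ['A120Y'] -> total ['A120Y']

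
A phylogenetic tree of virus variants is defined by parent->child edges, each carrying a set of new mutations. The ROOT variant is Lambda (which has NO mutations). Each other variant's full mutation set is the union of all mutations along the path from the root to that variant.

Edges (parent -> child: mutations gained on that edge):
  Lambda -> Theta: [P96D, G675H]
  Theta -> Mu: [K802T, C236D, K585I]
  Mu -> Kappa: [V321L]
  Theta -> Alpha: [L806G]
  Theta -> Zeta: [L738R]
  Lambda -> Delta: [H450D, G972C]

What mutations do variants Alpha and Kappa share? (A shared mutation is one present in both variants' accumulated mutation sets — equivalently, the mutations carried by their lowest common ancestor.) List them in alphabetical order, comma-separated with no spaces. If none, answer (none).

Accumulating mutations along path to Alpha:
  At Lambda: gained [] -> total []
  At Theta: gained ['P96D', 'G675H'] -> total ['G675H', 'P96D']
  At Alpha: gained ['L806G'] -> total ['G675H', 'L806G', 'P96D']
Mutations(Alpha) = ['G675H', 'L806G', 'P96D']
Accumulating mutations along path to Kappa:
  At Lambda: gained [] -> total []
  At Theta: gained ['P96D', 'G675H'] -> total ['G675H', 'P96D']
  At Mu: gained ['K802T', 'C236D', 'K585I'] -> total ['C236D', 'G675H', 'K585I', 'K802T', 'P96D']
  At Kappa: gained ['V321L'] -> total ['C236D', 'G675H', 'K585I', 'K802T', 'P96D', 'V321L']
Mutations(Kappa) = ['C236D', 'G675H', 'K585I', 'K802T', 'P96D', 'V321L']
Intersection: ['G675H', 'L806G', 'P96D'] ∩ ['C236D', 'G675H', 'K585I', 'K802T', 'P96D', 'V321L'] = ['G675H', 'P96D']

Answer: G675H,P96D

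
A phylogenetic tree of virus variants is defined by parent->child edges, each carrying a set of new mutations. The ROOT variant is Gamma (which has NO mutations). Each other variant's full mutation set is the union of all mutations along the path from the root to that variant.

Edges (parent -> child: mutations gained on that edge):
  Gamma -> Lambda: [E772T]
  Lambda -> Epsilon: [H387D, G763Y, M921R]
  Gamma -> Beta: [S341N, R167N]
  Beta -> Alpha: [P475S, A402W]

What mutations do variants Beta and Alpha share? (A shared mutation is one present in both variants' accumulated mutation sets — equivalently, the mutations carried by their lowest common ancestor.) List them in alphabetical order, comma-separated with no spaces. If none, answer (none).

Accumulating mutations along path to Beta:
  At Gamma: gained [] -> total []
  At Beta: gained ['S341N', 'R167N'] -> total ['R167N', 'S341N']
Mutations(Beta) = ['R167N', 'S341N']
Accumulating mutations along path to Alpha:
  At Gamma: gained [] -> total []
  At Beta: gained ['S341N', 'R167N'] -> total ['R167N', 'S341N']
  At Alpha: gained ['P475S', 'A402W'] -> total ['A402W', 'P475S', 'R167N', 'S341N']
Mutations(Alpha) = ['A402W', 'P475S', 'R167N', 'S341N']
Intersection: ['R167N', 'S341N'] ∩ ['A402W', 'P475S', 'R167N', 'S341N'] = ['R167N', 'S341N']

Answer: R167N,S341N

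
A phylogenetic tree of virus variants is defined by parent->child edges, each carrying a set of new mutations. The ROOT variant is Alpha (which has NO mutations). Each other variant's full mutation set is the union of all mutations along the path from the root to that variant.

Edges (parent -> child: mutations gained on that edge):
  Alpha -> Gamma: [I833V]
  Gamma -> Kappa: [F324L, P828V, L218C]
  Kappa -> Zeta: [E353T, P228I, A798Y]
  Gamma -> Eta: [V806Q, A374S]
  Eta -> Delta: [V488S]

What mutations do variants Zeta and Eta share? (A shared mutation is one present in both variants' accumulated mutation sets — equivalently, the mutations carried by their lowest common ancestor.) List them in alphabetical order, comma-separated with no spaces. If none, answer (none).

Accumulating mutations along path to Zeta:
  At Alpha: gained [] -> total []
  At Gamma: gained ['I833V'] -> total ['I833V']
  At Kappa: gained ['F324L', 'P828V', 'L218C'] -> total ['F324L', 'I833V', 'L218C', 'P828V']
  At Zeta: gained ['E353T', 'P228I', 'A798Y'] -> total ['A798Y', 'E353T', 'F324L', 'I833V', 'L218C', 'P228I', 'P828V']
Mutations(Zeta) = ['A798Y', 'E353T', 'F324L', 'I833V', 'L218C', 'P228I', 'P828V']
Accumulating mutations along path to Eta:
  At Alpha: gained [] -> total []
  At Gamma: gained ['I833V'] -> total ['I833V']
  At Eta: gained ['V806Q', 'A374S'] -> total ['A374S', 'I833V', 'V806Q']
Mutations(Eta) = ['A374S', 'I833V', 'V806Q']
Intersection: ['A798Y', 'E353T', 'F324L', 'I833V', 'L218C', 'P228I', 'P828V'] ∩ ['A374S', 'I833V', 'V806Q'] = ['I833V']

Answer: I833V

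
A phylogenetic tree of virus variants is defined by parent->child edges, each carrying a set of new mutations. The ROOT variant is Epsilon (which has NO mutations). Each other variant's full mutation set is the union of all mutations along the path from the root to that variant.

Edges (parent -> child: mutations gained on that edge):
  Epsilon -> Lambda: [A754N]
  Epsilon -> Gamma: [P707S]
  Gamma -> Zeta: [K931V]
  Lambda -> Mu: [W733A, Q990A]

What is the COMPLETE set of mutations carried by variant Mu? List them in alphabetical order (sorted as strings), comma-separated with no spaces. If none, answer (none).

Answer: A754N,Q990A,W733A

Derivation:
At Epsilon: gained [] -> total []
At Lambda: gained ['A754N'] -> total ['A754N']
At Mu: gained ['W733A', 'Q990A'] -> total ['A754N', 'Q990A', 'W733A']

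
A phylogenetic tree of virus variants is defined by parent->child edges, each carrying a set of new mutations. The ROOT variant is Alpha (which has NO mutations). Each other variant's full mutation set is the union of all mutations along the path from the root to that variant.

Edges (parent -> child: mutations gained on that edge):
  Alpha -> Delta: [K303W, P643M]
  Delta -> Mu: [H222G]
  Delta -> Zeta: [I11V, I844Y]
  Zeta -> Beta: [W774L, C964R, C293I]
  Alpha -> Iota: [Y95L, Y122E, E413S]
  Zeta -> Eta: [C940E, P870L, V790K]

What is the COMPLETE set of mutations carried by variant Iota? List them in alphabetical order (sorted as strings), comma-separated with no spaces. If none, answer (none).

At Alpha: gained [] -> total []
At Iota: gained ['Y95L', 'Y122E', 'E413S'] -> total ['E413S', 'Y122E', 'Y95L']

Answer: E413S,Y122E,Y95L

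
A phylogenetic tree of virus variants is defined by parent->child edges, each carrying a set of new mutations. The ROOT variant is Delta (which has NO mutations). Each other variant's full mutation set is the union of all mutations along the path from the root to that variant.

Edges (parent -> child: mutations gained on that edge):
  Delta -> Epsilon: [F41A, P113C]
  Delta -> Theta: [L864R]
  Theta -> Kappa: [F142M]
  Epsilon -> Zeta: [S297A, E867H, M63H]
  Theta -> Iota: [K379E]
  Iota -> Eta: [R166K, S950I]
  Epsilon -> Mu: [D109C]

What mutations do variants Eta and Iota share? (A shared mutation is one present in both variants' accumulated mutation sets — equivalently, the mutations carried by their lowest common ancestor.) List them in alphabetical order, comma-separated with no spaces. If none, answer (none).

Answer: K379E,L864R

Derivation:
Accumulating mutations along path to Eta:
  At Delta: gained [] -> total []
  At Theta: gained ['L864R'] -> total ['L864R']
  At Iota: gained ['K379E'] -> total ['K379E', 'L864R']
  At Eta: gained ['R166K', 'S950I'] -> total ['K379E', 'L864R', 'R166K', 'S950I']
Mutations(Eta) = ['K379E', 'L864R', 'R166K', 'S950I']
Accumulating mutations along path to Iota:
  At Delta: gained [] -> total []
  At Theta: gained ['L864R'] -> total ['L864R']
  At Iota: gained ['K379E'] -> total ['K379E', 'L864R']
Mutations(Iota) = ['K379E', 'L864R']
Intersection: ['K379E', 'L864R', 'R166K', 'S950I'] ∩ ['K379E', 'L864R'] = ['K379E', 'L864R']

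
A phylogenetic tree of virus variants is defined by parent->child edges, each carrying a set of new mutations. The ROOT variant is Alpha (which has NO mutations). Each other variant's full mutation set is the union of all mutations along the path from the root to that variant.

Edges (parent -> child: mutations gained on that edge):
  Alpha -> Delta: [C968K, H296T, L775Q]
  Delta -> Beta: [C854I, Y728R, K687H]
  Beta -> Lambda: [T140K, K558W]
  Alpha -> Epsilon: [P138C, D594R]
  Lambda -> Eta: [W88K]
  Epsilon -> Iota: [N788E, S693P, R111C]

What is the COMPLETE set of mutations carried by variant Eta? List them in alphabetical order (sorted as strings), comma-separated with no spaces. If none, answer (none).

Answer: C854I,C968K,H296T,K558W,K687H,L775Q,T140K,W88K,Y728R

Derivation:
At Alpha: gained [] -> total []
At Delta: gained ['C968K', 'H296T', 'L775Q'] -> total ['C968K', 'H296T', 'L775Q']
At Beta: gained ['C854I', 'Y728R', 'K687H'] -> total ['C854I', 'C968K', 'H296T', 'K687H', 'L775Q', 'Y728R']
At Lambda: gained ['T140K', 'K558W'] -> total ['C854I', 'C968K', 'H296T', 'K558W', 'K687H', 'L775Q', 'T140K', 'Y728R']
At Eta: gained ['W88K'] -> total ['C854I', 'C968K', 'H296T', 'K558W', 'K687H', 'L775Q', 'T140K', 'W88K', 'Y728R']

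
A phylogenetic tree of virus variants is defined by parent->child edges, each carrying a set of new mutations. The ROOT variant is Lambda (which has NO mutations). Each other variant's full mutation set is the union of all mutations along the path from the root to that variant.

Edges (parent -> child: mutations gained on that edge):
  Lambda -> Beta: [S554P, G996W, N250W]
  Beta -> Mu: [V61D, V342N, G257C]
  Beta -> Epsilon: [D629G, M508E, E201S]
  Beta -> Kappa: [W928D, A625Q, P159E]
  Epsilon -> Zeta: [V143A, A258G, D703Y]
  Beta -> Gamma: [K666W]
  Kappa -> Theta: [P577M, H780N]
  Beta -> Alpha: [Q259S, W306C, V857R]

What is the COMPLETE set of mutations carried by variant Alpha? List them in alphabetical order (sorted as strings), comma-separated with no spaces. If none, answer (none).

Answer: G996W,N250W,Q259S,S554P,V857R,W306C

Derivation:
At Lambda: gained [] -> total []
At Beta: gained ['S554P', 'G996W', 'N250W'] -> total ['G996W', 'N250W', 'S554P']
At Alpha: gained ['Q259S', 'W306C', 'V857R'] -> total ['G996W', 'N250W', 'Q259S', 'S554P', 'V857R', 'W306C']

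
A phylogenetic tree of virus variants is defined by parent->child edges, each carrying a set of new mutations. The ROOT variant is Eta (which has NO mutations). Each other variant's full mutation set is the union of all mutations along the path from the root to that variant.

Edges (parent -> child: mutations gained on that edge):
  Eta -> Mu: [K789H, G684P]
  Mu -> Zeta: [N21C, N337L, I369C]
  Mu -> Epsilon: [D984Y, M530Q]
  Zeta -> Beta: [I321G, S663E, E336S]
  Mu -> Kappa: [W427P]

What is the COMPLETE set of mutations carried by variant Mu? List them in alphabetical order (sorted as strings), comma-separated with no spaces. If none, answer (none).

At Eta: gained [] -> total []
At Mu: gained ['K789H', 'G684P'] -> total ['G684P', 'K789H']

Answer: G684P,K789H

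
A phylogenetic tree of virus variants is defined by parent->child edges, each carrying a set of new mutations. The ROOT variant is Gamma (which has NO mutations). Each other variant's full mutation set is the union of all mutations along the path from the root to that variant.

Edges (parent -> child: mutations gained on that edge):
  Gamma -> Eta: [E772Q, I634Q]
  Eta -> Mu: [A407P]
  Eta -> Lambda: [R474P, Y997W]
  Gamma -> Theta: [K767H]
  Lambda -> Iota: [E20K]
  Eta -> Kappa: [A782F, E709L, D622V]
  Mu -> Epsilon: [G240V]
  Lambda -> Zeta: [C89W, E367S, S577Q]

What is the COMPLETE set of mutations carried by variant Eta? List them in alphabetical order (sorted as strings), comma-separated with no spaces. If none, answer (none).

Answer: E772Q,I634Q

Derivation:
At Gamma: gained [] -> total []
At Eta: gained ['E772Q', 'I634Q'] -> total ['E772Q', 'I634Q']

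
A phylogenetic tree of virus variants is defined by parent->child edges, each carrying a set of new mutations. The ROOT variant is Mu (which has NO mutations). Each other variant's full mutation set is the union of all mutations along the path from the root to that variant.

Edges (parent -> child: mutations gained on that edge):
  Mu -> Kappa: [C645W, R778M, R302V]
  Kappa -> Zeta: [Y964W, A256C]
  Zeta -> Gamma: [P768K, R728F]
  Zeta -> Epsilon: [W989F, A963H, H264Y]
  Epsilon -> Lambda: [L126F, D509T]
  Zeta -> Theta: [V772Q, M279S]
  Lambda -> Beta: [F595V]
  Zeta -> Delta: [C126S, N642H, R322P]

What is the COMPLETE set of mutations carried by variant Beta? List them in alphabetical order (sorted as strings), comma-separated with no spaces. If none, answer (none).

Answer: A256C,A963H,C645W,D509T,F595V,H264Y,L126F,R302V,R778M,W989F,Y964W

Derivation:
At Mu: gained [] -> total []
At Kappa: gained ['C645W', 'R778M', 'R302V'] -> total ['C645W', 'R302V', 'R778M']
At Zeta: gained ['Y964W', 'A256C'] -> total ['A256C', 'C645W', 'R302V', 'R778M', 'Y964W']
At Epsilon: gained ['W989F', 'A963H', 'H264Y'] -> total ['A256C', 'A963H', 'C645W', 'H264Y', 'R302V', 'R778M', 'W989F', 'Y964W']
At Lambda: gained ['L126F', 'D509T'] -> total ['A256C', 'A963H', 'C645W', 'D509T', 'H264Y', 'L126F', 'R302V', 'R778M', 'W989F', 'Y964W']
At Beta: gained ['F595V'] -> total ['A256C', 'A963H', 'C645W', 'D509T', 'F595V', 'H264Y', 'L126F', 'R302V', 'R778M', 'W989F', 'Y964W']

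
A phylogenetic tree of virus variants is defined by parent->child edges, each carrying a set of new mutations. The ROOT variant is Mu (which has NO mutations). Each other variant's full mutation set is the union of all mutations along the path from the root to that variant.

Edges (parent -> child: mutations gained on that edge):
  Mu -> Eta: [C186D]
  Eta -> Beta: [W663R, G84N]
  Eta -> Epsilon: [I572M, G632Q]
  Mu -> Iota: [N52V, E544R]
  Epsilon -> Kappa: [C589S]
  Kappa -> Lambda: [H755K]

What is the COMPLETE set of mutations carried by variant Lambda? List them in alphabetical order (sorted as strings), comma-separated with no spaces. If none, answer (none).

At Mu: gained [] -> total []
At Eta: gained ['C186D'] -> total ['C186D']
At Epsilon: gained ['I572M', 'G632Q'] -> total ['C186D', 'G632Q', 'I572M']
At Kappa: gained ['C589S'] -> total ['C186D', 'C589S', 'G632Q', 'I572M']
At Lambda: gained ['H755K'] -> total ['C186D', 'C589S', 'G632Q', 'H755K', 'I572M']

Answer: C186D,C589S,G632Q,H755K,I572M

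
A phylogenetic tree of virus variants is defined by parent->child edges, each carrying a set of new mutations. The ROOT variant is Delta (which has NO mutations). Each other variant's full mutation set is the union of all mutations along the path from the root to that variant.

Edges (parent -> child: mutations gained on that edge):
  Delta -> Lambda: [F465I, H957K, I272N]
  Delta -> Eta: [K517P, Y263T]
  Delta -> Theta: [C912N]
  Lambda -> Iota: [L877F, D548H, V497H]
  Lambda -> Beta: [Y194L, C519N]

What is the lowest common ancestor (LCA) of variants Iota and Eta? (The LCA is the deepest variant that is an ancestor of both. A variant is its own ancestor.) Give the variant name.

Path from root to Iota: Delta -> Lambda -> Iota
  ancestors of Iota: {Delta, Lambda, Iota}
Path from root to Eta: Delta -> Eta
  ancestors of Eta: {Delta, Eta}
Common ancestors: {Delta}
Walk up from Eta: Eta (not in ancestors of Iota), Delta (in ancestors of Iota)
Deepest common ancestor (LCA) = Delta

Answer: Delta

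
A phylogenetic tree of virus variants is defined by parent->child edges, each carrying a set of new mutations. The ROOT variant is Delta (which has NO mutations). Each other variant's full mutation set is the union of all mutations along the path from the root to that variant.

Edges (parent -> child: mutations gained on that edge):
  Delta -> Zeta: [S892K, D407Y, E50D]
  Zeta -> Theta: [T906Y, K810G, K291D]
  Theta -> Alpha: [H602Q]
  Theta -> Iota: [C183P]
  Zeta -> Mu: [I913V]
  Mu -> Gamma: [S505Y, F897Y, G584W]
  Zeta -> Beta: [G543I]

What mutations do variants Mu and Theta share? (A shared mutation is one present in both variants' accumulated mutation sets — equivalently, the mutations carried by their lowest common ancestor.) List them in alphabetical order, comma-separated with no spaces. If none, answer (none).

Accumulating mutations along path to Mu:
  At Delta: gained [] -> total []
  At Zeta: gained ['S892K', 'D407Y', 'E50D'] -> total ['D407Y', 'E50D', 'S892K']
  At Mu: gained ['I913V'] -> total ['D407Y', 'E50D', 'I913V', 'S892K']
Mutations(Mu) = ['D407Y', 'E50D', 'I913V', 'S892K']
Accumulating mutations along path to Theta:
  At Delta: gained [] -> total []
  At Zeta: gained ['S892K', 'D407Y', 'E50D'] -> total ['D407Y', 'E50D', 'S892K']
  At Theta: gained ['T906Y', 'K810G', 'K291D'] -> total ['D407Y', 'E50D', 'K291D', 'K810G', 'S892K', 'T906Y']
Mutations(Theta) = ['D407Y', 'E50D', 'K291D', 'K810G', 'S892K', 'T906Y']
Intersection: ['D407Y', 'E50D', 'I913V', 'S892K'] ∩ ['D407Y', 'E50D', 'K291D', 'K810G', 'S892K', 'T906Y'] = ['D407Y', 'E50D', 'S892K']

Answer: D407Y,E50D,S892K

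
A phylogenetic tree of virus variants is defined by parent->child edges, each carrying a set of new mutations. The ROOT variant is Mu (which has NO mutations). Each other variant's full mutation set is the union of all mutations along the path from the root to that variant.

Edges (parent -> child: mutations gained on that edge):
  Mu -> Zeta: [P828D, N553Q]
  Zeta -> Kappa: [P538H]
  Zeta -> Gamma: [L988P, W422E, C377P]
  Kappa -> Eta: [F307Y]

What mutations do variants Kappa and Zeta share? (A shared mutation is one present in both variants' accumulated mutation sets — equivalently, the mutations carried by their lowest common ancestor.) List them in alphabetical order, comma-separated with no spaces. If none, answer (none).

Accumulating mutations along path to Kappa:
  At Mu: gained [] -> total []
  At Zeta: gained ['P828D', 'N553Q'] -> total ['N553Q', 'P828D']
  At Kappa: gained ['P538H'] -> total ['N553Q', 'P538H', 'P828D']
Mutations(Kappa) = ['N553Q', 'P538H', 'P828D']
Accumulating mutations along path to Zeta:
  At Mu: gained [] -> total []
  At Zeta: gained ['P828D', 'N553Q'] -> total ['N553Q', 'P828D']
Mutations(Zeta) = ['N553Q', 'P828D']
Intersection: ['N553Q', 'P538H', 'P828D'] ∩ ['N553Q', 'P828D'] = ['N553Q', 'P828D']

Answer: N553Q,P828D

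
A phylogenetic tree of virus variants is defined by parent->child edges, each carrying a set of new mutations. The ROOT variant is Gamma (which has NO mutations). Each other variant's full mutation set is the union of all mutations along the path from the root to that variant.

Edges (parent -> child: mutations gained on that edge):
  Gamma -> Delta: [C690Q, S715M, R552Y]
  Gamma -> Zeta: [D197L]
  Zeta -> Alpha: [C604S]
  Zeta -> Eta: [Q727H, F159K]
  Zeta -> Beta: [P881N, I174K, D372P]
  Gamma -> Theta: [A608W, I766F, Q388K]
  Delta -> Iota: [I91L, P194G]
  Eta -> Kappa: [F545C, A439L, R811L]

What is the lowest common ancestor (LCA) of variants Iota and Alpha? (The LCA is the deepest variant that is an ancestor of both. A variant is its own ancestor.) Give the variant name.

Path from root to Iota: Gamma -> Delta -> Iota
  ancestors of Iota: {Gamma, Delta, Iota}
Path from root to Alpha: Gamma -> Zeta -> Alpha
  ancestors of Alpha: {Gamma, Zeta, Alpha}
Common ancestors: {Gamma}
Walk up from Alpha: Alpha (not in ancestors of Iota), Zeta (not in ancestors of Iota), Gamma (in ancestors of Iota)
Deepest common ancestor (LCA) = Gamma

Answer: Gamma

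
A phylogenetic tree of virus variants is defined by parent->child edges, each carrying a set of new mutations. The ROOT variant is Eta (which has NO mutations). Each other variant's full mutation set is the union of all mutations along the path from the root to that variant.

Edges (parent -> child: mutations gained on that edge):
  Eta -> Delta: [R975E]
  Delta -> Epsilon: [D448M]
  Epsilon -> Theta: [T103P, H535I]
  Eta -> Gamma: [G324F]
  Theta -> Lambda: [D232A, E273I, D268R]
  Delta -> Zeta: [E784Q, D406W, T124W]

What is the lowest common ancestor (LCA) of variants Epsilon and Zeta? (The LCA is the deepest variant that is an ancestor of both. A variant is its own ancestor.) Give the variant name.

Answer: Delta

Derivation:
Path from root to Epsilon: Eta -> Delta -> Epsilon
  ancestors of Epsilon: {Eta, Delta, Epsilon}
Path from root to Zeta: Eta -> Delta -> Zeta
  ancestors of Zeta: {Eta, Delta, Zeta}
Common ancestors: {Eta, Delta}
Walk up from Zeta: Zeta (not in ancestors of Epsilon), Delta (in ancestors of Epsilon), Eta (in ancestors of Epsilon)
Deepest common ancestor (LCA) = Delta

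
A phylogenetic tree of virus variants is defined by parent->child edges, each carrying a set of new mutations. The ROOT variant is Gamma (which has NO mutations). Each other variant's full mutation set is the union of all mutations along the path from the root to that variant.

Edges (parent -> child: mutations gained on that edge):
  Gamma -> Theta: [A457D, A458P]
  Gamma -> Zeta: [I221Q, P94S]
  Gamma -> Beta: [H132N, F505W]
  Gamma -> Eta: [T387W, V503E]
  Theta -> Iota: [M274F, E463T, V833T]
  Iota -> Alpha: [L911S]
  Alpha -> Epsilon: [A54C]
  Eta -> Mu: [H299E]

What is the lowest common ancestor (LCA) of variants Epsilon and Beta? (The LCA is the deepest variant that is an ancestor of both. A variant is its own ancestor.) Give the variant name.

Path from root to Epsilon: Gamma -> Theta -> Iota -> Alpha -> Epsilon
  ancestors of Epsilon: {Gamma, Theta, Iota, Alpha, Epsilon}
Path from root to Beta: Gamma -> Beta
  ancestors of Beta: {Gamma, Beta}
Common ancestors: {Gamma}
Walk up from Beta: Beta (not in ancestors of Epsilon), Gamma (in ancestors of Epsilon)
Deepest common ancestor (LCA) = Gamma

Answer: Gamma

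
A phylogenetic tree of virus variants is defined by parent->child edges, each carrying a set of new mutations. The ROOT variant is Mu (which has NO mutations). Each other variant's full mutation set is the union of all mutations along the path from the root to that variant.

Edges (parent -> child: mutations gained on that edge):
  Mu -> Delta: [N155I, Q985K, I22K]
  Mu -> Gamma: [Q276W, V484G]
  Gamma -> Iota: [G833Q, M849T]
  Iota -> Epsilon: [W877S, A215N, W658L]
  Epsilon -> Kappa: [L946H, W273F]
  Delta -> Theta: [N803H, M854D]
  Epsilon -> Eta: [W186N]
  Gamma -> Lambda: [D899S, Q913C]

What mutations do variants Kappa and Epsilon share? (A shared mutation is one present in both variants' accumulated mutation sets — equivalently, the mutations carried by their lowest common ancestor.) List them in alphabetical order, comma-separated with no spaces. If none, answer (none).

Accumulating mutations along path to Kappa:
  At Mu: gained [] -> total []
  At Gamma: gained ['Q276W', 'V484G'] -> total ['Q276W', 'V484G']
  At Iota: gained ['G833Q', 'M849T'] -> total ['G833Q', 'M849T', 'Q276W', 'V484G']
  At Epsilon: gained ['W877S', 'A215N', 'W658L'] -> total ['A215N', 'G833Q', 'M849T', 'Q276W', 'V484G', 'W658L', 'W877S']
  At Kappa: gained ['L946H', 'W273F'] -> total ['A215N', 'G833Q', 'L946H', 'M849T', 'Q276W', 'V484G', 'W273F', 'W658L', 'W877S']
Mutations(Kappa) = ['A215N', 'G833Q', 'L946H', 'M849T', 'Q276W', 'V484G', 'W273F', 'W658L', 'W877S']
Accumulating mutations along path to Epsilon:
  At Mu: gained [] -> total []
  At Gamma: gained ['Q276W', 'V484G'] -> total ['Q276W', 'V484G']
  At Iota: gained ['G833Q', 'M849T'] -> total ['G833Q', 'M849T', 'Q276W', 'V484G']
  At Epsilon: gained ['W877S', 'A215N', 'W658L'] -> total ['A215N', 'G833Q', 'M849T', 'Q276W', 'V484G', 'W658L', 'W877S']
Mutations(Epsilon) = ['A215N', 'G833Q', 'M849T', 'Q276W', 'V484G', 'W658L', 'W877S']
Intersection: ['A215N', 'G833Q', 'L946H', 'M849T', 'Q276W', 'V484G', 'W273F', 'W658L', 'W877S'] ∩ ['A215N', 'G833Q', 'M849T', 'Q276W', 'V484G', 'W658L', 'W877S'] = ['A215N', 'G833Q', 'M849T', 'Q276W', 'V484G', 'W658L', 'W877S']

Answer: A215N,G833Q,M849T,Q276W,V484G,W658L,W877S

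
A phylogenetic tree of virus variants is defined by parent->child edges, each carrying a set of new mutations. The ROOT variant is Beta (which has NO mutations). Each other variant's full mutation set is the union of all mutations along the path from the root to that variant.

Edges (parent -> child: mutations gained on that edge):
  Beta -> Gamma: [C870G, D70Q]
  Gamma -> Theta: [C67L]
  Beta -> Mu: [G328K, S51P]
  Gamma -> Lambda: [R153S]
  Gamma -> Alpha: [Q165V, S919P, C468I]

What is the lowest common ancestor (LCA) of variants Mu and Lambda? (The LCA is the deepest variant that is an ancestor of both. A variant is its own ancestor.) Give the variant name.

Path from root to Mu: Beta -> Mu
  ancestors of Mu: {Beta, Mu}
Path from root to Lambda: Beta -> Gamma -> Lambda
  ancestors of Lambda: {Beta, Gamma, Lambda}
Common ancestors: {Beta}
Walk up from Lambda: Lambda (not in ancestors of Mu), Gamma (not in ancestors of Mu), Beta (in ancestors of Mu)
Deepest common ancestor (LCA) = Beta

Answer: Beta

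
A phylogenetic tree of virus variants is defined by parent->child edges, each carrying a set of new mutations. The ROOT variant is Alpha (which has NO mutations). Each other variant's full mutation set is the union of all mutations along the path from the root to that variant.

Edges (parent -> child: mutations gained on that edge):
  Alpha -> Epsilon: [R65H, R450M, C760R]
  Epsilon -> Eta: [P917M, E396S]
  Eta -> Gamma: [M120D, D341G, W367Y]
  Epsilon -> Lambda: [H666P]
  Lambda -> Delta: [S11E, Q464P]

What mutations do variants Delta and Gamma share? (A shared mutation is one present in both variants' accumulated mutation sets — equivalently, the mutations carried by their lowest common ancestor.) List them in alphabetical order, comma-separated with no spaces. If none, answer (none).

Answer: C760R,R450M,R65H

Derivation:
Accumulating mutations along path to Delta:
  At Alpha: gained [] -> total []
  At Epsilon: gained ['R65H', 'R450M', 'C760R'] -> total ['C760R', 'R450M', 'R65H']
  At Lambda: gained ['H666P'] -> total ['C760R', 'H666P', 'R450M', 'R65H']
  At Delta: gained ['S11E', 'Q464P'] -> total ['C760R', 'H666P', 'Q464P', 'R450M', 'R65H', 'S11E']
Mutations(Delta) = ['C760R', 'H666P', 'Q464P', 'R450M', 'R65H', 'S11E']
Accumulating mutations along path to Gamma:
  At Alpha: gained [] -> total []
  At Epsilon: gained ['R65H', 'R450M', 'C760R'] -> total ['C760R', 'R450M', 'R65H']
  At Eta: gained ['P917M', 'E396S'] -> total ['C760R', 'E396S', 'P917M', 'R450M', 'R65H']
  At Gamma: gained ['M120D', 'D341G', 'W367Y'] -> total ['C760R', 'D341G', 'E396S', 'M120D', 'P917M', 'R450M', 'R65H', 'W367Y']
Mutations(Gamma) = ['C760R', 'D341G', 'E396S', 'M120D', 'P917M', 'R450M', 'R65H', 'W367Y']
Intersection: ['C760R', 'H666P', 'Q464P', 'R450M', 'R65H', 'S11E'] ∩ ['C760R', 'D341G', 'E396S', 'M120D', 'P917M', 'R450M', 'R65H', 'W367Y'] = ['C760R', 'R450M', 'R65H']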